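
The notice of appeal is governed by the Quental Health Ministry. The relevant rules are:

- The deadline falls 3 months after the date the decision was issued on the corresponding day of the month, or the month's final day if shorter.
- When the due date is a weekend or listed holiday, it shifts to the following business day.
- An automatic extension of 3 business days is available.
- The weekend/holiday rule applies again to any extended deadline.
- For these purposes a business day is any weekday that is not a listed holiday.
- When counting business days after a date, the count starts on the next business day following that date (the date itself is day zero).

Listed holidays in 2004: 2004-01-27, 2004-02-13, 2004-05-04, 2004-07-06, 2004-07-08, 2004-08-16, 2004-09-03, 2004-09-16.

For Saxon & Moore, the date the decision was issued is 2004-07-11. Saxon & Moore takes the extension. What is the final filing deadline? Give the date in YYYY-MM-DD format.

2004-10-14

3 months from 2004-07-11 is 2004-10-11.
2004-10-11 is a Monday and not a listed holiday, so it stands.
Applying the 3-business-day extension: 3 business days after 2004-10-11 is 2004-10-14.
2004-10-14 (Thursday) is already a business day.
So the filing is due 2004-10-14.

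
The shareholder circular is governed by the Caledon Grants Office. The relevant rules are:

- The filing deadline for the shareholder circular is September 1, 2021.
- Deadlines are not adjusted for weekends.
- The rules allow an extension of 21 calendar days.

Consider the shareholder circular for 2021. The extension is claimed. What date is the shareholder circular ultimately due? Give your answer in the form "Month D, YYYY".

The stated deadline is September 1, 2021.
September 1, 2021 falls on a Wednesday. The rules make no weekend/holiday allowance, so it remains September 1, 2021.
Applying the 21-calendar-day extension: September 1, 2021 + 21 days = September 22, 2021.
September 22, 2021 falls on a Wednesday. The rules make no weekend/holiday allowance, so it remains September 22, 2021.
So the filing is due September 22, 2021.

September 22, 2021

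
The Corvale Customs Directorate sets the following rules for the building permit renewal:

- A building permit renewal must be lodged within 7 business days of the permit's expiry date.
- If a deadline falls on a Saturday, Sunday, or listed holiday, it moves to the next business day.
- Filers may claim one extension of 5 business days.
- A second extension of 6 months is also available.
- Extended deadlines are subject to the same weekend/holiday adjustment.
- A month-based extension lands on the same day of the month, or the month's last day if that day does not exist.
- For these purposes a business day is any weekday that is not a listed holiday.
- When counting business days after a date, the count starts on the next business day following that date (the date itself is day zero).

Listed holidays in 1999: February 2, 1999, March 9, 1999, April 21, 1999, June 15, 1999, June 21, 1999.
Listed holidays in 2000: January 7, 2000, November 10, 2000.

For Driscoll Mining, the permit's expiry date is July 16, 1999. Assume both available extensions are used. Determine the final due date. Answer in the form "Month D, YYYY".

Starting the day after July 16, 1999 and counting 7 business days lands on July 27, 1999.
Since July 27, 1999 is a Tuesday and not a holiday, the date is unchanged.
Applying the 5-business-day extension: 5 business days after July 27, 1999 is August 3, 1999.
August 3, 1999 falls on a Tuesday, which is a business day, so no adjustment is needed.
Applying the 6 months extension: 6 months after August 3, 1999 is February 3, 2000.
February 3, 2000 is a Thursday and not a listed holiday, so it stands.
The final due date is February 3, 2000.

February 3, 2000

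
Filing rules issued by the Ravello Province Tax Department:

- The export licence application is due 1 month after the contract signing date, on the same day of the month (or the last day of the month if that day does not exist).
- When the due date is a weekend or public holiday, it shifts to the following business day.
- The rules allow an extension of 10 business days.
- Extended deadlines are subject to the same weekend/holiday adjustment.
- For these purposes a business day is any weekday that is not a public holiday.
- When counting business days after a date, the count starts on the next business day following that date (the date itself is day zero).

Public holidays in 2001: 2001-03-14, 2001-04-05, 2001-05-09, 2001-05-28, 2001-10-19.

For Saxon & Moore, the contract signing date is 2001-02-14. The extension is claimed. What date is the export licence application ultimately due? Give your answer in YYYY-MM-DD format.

2001-03-29

1 month after 2001-02-14, on the same day of the month, is 2001-03-14.
2001-03-14 falls on a listed holiday. Rolling to the next business day gives 2001-03-15, a Thursday.
Applying the 10-business-day extension: 10 business days after 2001-03-15 is 2001-03-29.
2001-03-29 falls on a Thursday, which is a business day, so no adjustment is needed.
The final due date is 2001-03-29.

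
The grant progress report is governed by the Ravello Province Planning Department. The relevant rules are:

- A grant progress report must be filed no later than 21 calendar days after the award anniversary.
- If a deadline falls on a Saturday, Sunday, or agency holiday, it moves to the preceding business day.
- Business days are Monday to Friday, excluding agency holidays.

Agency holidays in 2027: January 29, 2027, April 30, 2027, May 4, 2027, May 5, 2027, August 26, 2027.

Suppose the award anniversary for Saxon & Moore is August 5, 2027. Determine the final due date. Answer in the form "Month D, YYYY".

From August 5, 2027, 21 calendar days later is August 26, 2027.
August 26, 2027 is a listed holiday, so it moves to the preceding business day, August 25, 2027 (Wednesday).
Final deadline: August 25, 2027.

August 25, 2027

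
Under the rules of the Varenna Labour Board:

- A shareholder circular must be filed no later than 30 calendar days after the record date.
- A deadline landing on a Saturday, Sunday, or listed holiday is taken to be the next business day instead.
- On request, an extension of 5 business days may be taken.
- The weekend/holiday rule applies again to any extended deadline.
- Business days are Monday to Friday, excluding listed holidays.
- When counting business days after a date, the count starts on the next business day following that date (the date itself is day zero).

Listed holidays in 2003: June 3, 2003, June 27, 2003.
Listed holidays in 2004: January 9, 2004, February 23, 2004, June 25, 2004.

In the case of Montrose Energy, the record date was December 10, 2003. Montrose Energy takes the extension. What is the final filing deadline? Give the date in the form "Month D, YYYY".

From December 10, 2003, 30 calendar days later is January 9, 2004.
January 9, 2004 falls on a listed holiday. Rolling to the next business day gives January 12, 2004, a Monday.
Counting 5 further business days from January 12, 2004 reaches January 19, 2004.
January 19, 2004 falls on a Monday, which is a business day, so no adjustment is needed.
The final due date is January 19, 2004.

January 19, 2004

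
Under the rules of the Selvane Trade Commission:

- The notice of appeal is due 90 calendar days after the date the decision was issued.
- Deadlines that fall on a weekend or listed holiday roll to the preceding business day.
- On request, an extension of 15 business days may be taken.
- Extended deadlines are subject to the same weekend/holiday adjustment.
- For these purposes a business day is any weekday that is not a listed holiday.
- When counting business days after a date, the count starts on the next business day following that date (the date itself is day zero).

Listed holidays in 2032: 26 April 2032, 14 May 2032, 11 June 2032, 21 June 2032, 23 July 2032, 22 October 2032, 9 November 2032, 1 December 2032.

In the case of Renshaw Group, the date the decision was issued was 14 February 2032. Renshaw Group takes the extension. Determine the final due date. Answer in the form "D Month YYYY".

4 June 2032

Trigger date 14 February 2032 + 90 calendar days = 14 May 2032.
14 May 2032 is a listed holiday, so it moves to the preceding business day, 13 May 2032 (Thursday).
Applying the 15-business-day extension: 15 business days after 13 May 2032 is 4 June 2032.
4 June 2032 is a Friday and not a listed holiday, so it stands.
Deadline: 4 June 2032.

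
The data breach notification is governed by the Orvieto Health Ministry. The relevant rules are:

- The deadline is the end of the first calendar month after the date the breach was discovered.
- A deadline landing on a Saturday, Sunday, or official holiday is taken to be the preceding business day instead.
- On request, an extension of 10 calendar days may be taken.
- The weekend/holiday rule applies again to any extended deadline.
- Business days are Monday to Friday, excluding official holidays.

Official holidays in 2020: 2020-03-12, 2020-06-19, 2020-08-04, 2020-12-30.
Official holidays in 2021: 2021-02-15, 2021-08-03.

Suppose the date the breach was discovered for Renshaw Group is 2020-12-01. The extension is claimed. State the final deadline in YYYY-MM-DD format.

The first month after 2020-12-01 is January 2021, whose last day is 2021-01-31.
2021-01-31 is a Sunday; the preceding business day is 2021-01-29 (Friday).
Add the 10 calendar-day extension to 2021-01-29: 2021-02-08.
2021-02-08 is a Monday and not a listed holiday, so it stands.
Deadline: 2021-02-08.

2021-02-08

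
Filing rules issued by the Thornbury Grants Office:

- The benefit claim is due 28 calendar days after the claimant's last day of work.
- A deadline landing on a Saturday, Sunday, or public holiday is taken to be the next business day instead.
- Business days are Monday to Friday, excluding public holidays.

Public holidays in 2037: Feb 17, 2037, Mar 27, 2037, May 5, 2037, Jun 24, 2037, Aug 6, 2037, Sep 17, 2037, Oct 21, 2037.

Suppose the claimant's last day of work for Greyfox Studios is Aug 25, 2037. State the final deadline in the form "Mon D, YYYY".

Adding 28 calendar days to Aug 25, 2037 gives Sep 22, 2037.
Since Sep 22, 2037 is a Tuesday and not a holiday, the date is unchanged.
So the filing is due Sep 22, 2037.

Sep 22, 2037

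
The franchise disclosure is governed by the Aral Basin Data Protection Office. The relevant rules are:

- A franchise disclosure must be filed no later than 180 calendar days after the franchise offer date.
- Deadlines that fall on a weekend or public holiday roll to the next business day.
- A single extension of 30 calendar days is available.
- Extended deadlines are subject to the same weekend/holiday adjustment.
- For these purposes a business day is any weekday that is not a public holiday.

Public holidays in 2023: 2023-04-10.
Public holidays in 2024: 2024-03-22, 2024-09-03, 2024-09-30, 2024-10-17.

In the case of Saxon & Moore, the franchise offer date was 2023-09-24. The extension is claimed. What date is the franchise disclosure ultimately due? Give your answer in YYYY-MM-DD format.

Trigger date 2023-09-24 + 180 calendar days = 2024-03-22.
2024-03-22 is a listed holiday, so it moves to the next business day, 2024-03-25 (Monday).
Applying the 30-calendar-day extension: 2024-03-25 + 30 days = 2024-04-24.
2024-04-24 is a Wednesday and not a listed holiday, so it stands.
The final due date is 2024-04-24.

2024-04-24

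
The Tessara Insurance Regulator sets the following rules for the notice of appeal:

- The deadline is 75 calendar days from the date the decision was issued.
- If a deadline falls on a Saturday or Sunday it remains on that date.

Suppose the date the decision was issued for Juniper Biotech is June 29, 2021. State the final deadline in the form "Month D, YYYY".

September 12, 2021

75 calendar days after June 29, 2021 is September 12, 2021.
September 12, 2021 is a Sunday; no weekend or holiday adjustment applies.
Final deadline: September 12, 2021.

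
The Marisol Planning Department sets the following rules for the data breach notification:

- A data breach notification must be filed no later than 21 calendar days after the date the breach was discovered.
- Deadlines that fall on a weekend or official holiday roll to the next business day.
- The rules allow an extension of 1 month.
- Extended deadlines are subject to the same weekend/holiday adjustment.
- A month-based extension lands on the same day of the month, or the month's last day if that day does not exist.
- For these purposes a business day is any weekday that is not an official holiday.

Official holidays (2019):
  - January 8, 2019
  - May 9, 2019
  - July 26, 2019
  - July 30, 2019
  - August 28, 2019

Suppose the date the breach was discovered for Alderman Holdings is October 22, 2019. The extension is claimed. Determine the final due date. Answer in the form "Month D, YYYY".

21 calendar days after October 22, 2019 is November 12, 2019.
November 12, 2019 (Tuesday) is already a business day.
Add 1 month to November 12, 2019: December 12, 2019.
December 12, 2019 (Thursday) is already a business day.
The final due date is December 12, 2019.

December 12, 2019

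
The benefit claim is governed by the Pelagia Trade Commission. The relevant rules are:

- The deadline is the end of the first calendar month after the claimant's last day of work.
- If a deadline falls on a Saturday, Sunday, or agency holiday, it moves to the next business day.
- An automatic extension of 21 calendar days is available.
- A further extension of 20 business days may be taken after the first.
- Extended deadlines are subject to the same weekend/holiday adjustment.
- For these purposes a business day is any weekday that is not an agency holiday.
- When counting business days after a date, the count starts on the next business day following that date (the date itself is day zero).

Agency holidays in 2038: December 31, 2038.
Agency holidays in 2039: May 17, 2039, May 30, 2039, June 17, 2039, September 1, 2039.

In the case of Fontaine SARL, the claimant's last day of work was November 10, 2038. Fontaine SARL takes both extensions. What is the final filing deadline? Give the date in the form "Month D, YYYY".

February 21, 2039

1 month after November 10, 2038 falls in December 2038; the last day of that month is December 31, 2038.
December 31, 2038 is a listed holiday, so it moves to the next business day, January 3, 2039 (Monday).
With the 21-day extension, January 3, 2039 becomes January 24, 2039.
January 24, 2039 (Monday) is already a business day.
Counting 20 further business days from January 24, 2039 reaches February 21, 2039.
February 21, 2039 (Monday) is already a business day.
So the filing is due February 21, 2039.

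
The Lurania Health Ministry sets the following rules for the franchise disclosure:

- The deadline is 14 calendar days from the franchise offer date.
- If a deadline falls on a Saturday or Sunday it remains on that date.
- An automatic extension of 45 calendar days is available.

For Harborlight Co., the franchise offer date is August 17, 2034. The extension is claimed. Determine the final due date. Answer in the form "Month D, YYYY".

Trigger date August 17, 2034 + 14 calendar days = August 31, 2034.
August 31, 2034 falls on a Thursday. The rules make no weekend/holiday allowance, so it remains August 31, 2034.
Applying the 45-calendar-day extension: August 31, 2034 + 45 days = October 15, 2034.
No adjustment is made for weekends or holidays, so October 15, 2034 stands.
Deadline: October 15, 2034.

October 15, 2034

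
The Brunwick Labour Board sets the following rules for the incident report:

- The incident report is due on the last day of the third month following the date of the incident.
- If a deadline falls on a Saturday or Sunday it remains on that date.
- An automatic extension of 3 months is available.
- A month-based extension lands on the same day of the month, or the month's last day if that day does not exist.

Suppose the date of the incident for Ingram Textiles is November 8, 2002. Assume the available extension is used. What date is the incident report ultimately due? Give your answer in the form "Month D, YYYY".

May 28, 2003

The third month after November 8, 2002 is February 2003, whose last day is February 28, 2003.
February 28, 2003 falls on a Friday. The rules make no weekend/holiday allowance, so it remains February 28, 2003.
The 3 months extension carries February 28, 2003 to May 28, 2003.
May 28, 2003 is a Wednesday; no weekend or holiday adjustment applies.
The final due date is May 28, 2003.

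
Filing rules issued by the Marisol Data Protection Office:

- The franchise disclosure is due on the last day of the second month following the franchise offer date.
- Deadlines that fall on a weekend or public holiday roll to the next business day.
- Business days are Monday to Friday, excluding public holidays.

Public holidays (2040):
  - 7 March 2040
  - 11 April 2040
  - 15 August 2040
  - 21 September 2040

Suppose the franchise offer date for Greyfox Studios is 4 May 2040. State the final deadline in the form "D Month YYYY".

31 July 2040

2 months after 4 May 2040 is July 2040; that month ends on 31 July 2040.
31 July 2040 falls on a Tuesday, which is a business day, so no adjustment is needed.
So the filing is due 31 July 2040.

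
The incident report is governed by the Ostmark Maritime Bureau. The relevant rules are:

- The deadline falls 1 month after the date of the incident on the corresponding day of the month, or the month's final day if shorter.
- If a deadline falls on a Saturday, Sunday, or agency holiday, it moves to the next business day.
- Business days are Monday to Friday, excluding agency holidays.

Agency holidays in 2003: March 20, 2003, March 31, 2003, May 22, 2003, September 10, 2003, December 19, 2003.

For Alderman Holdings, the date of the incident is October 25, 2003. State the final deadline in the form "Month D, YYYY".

November 25, 2003

Moving 1 month forward from October 25, 2003 on the corresponding day gives November 25, 2003.
November 25, 2003 falls on a Tuesday, which is a business day, so no adjustment is needed.
Final deadline: November 25, 2003.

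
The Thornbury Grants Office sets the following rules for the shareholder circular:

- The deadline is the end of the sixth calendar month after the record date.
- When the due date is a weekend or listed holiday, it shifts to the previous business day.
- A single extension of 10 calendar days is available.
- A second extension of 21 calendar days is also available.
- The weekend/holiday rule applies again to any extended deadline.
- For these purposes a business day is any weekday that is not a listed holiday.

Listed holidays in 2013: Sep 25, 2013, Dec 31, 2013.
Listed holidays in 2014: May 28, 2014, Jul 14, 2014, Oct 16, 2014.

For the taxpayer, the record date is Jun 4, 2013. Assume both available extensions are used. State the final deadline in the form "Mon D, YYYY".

Jan 30, 2014

6 months after Jun 4, 2013 falls in December 2013; the last day of that month is Dec 31, 2013.
Dec 31, 2013 is a listed holiday, so it moves to the preceding business day, Dec 30, 2013 (Monday).
Add the 10 calendar-day extension to Dec 30, 2013: Jan 9, 2014.
Jan 9, 2014 falls on a Thursday, which is a business day, so no adjustment is needed.
The 21-calendar-day extension moves the deadline from Jan 9, 2014 to Jan 30, 2014.
Jan 30, 2014 falls on a Thursday, which is a business day, so no adjustment is needed.
Final deadline: Jan 30, 2014.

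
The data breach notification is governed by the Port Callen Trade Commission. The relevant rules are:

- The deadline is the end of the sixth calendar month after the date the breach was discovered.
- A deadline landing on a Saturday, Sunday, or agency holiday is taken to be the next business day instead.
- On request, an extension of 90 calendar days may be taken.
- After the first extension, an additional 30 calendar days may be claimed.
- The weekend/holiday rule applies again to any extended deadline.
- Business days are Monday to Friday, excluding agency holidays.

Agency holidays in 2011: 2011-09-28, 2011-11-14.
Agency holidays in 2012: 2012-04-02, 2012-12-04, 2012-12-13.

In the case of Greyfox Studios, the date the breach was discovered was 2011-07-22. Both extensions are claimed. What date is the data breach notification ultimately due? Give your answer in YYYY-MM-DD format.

6 months after 2011-07-22 falls in January 2012; the last day of that month is 2012-01-31.
Since 2012-01-31 is a Tuesday and not a holiday, the date is unchanged.
The 90-calendar-day extension moves the deadline from 2012-01-31 to 2012-04-30.
2012-04-30 is a Monday and not a listed holiday, so it stands.
The 30-calendar-day extension moves the deadline from 2012-04-30 to 2012-05-30.
Since 2012-05-30 is a Wednesday and not a holiday, the date is unchanged.
The final due date is 2012-05-30.

2012-05-30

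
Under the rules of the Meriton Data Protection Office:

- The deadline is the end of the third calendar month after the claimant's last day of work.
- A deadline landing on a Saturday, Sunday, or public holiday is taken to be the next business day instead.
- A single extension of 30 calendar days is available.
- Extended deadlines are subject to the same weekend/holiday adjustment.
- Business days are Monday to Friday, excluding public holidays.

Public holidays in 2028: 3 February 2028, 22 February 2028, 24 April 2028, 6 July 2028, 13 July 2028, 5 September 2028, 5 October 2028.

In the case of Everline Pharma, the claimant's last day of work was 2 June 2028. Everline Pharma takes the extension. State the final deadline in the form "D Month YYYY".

3 months after 2 June 2028 falls in September 2028; the last day of that month is 30 September 2028.
30 September 2028 is a Saturday; the next business day is 2 October 2028 (Monday).
Add the 30 calendar-day extension to 2 October 2028: 1 November 2028.
1 November 2028 falls on a Wednesday, which is a business day, so no adjustment is needed.
Final deadline: 1 November 2028.

1 November 2028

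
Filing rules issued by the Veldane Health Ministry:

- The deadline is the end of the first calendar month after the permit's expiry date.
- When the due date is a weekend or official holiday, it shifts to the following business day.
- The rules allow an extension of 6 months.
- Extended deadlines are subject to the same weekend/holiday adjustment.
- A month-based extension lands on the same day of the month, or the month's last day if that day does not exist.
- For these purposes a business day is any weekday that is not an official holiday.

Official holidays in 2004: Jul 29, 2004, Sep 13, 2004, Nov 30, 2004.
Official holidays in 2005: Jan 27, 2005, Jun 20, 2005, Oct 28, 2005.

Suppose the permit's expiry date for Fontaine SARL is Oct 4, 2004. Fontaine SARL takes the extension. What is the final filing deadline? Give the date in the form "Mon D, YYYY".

1 month after Oct 4, 2004 falls in November 2004; the last day of that month is Nov 30, 2004.
Nov 30, 2004 falls on a listed holiday. Rolling to the next business day gives Dec 1, 2004, a Wednesday.
The 6 months extension carries Dec 1, 2004 to Jun 1, 2005.
Jun 1, 2005 (Wednesday) is already a business day.
So the filing is due Jun 1, 2005.

Jun 1, 2005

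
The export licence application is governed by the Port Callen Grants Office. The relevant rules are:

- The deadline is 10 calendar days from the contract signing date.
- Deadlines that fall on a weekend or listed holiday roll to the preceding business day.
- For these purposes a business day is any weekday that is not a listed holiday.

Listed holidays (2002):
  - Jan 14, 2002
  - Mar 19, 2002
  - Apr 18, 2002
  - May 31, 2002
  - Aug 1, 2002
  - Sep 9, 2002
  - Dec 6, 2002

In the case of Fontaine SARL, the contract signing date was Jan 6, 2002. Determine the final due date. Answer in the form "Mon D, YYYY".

Jan 16, 2002

From Jan 6, 2002, 10 calendar days later is Jan 16, 2002.
Jan 16, 2002 falls on a Wednesday, which is a business day, so no adjustment is needed.
Final deadline: Jan 16, 2002.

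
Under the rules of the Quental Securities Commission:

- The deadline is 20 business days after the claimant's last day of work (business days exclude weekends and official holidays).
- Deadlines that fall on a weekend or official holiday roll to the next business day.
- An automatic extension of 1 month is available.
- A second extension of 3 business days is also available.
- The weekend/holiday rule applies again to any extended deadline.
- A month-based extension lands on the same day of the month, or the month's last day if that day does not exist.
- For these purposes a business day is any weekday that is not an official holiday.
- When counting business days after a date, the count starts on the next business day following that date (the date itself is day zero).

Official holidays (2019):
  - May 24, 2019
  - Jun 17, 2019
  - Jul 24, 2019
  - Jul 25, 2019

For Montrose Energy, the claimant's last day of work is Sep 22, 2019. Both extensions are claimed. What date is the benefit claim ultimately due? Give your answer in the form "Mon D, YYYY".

20 business days after Sep 22, 2019, excluding weekends and holidays, is Oct 18, 2019.
Since Oct 18, 2019 is a Friday and not a holiday, the date is unchanged.
Add 1 month to Oct 18, 2019: Nov 18, 2019.
Since Nov 18, 2019 is a Monday and not a holiday, the date is unchanged.
The 3-business-day extension runs from Nov 18, 2019 to Nov 21, 2019.
Nov 21, 2019 is a Thursday and not a listed holiday, so it stands.
The final due date is Nov 21, 2019.

Nov 21, 2019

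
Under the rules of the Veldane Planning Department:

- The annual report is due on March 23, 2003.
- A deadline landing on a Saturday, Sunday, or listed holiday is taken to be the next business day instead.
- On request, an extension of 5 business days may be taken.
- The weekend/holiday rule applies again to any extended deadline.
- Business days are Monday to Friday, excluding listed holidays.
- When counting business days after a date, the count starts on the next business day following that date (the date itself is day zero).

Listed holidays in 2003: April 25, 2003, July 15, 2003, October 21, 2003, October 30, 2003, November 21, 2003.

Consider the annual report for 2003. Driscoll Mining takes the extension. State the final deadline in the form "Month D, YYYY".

March 31, 2003

The statutory due date is March 23, 2003.
March 23, 2003 falls on a Sunday. Rolling to the next business day gives March 24, 2003, a Monday.
Counting 5 further business days from March 24, 2003 reaches March 31, 2003.
Since March 31, 2003 is a Monday and not a holiday, the date is unchanged.
Final deadline: March 31, 2003.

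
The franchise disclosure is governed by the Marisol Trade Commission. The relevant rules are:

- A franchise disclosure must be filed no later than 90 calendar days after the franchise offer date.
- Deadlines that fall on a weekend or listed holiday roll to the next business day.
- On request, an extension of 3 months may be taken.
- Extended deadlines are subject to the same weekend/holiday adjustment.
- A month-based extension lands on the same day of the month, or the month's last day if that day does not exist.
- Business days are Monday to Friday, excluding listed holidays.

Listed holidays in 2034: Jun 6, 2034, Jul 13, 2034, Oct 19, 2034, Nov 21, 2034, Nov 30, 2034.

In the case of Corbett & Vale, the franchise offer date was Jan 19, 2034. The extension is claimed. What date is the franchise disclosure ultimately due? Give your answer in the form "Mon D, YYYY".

Jul 19, 2034

Trigger date Jan 19, 2034 + 90 calendar days = Apr 19, 2034.
Apr 19, 2034 is a Wednesday and not a listed holiday, so it stands.
Applying the 3 months extension: 3 months after Apr 19, 2034 is Jul 19, 2034.
Jul 19, 2034 (Wednesday) is already a business day.
So the filing is due Jul 19, 2034.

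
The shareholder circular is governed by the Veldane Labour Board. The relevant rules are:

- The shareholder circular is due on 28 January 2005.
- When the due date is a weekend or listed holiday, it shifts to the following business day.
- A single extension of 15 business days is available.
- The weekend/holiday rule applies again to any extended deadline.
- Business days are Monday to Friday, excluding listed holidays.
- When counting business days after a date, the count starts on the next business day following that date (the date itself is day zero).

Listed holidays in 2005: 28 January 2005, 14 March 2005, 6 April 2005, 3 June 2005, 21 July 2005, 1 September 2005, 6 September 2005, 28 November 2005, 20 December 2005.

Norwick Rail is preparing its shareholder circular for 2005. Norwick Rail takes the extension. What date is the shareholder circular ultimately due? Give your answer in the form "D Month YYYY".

The stated deadline is 28 January 2005.
28 January 2005 falls on a listed holiday. Rolling to the next business day gives 31 January 2005, a Monday.
The 15-business-day extension runs from 31 January 2005 to 21 February 2005.
21 February 2005 falls on a Monday, which is a business day, so no adjustment is needed.
Final deadline: 21 February 2005.

21 February 2005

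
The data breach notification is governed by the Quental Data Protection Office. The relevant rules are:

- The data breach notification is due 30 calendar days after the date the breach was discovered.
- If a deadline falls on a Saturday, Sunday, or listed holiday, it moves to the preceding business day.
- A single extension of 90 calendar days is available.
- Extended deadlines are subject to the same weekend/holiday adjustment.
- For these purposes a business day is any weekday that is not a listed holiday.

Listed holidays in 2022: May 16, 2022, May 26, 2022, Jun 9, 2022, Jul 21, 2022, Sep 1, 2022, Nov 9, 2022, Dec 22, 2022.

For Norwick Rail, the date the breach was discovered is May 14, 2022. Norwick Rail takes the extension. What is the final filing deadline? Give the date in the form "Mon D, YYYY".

Adding 30 calendar days to May 14, 2022 gives Jun 13, 2022.
Jun 13, 2022 is a Monday and not a listed holiday, so it stands.
With the 90-day extension, Jun 13, 2022 becomes Sep 11, 2022.
Because Sep 11, 2022 is a Sunday, the deadline becomes Sep 9, 2022 (Friday).
Final deadline: Sep 9, 2022.

Sep 9, 2022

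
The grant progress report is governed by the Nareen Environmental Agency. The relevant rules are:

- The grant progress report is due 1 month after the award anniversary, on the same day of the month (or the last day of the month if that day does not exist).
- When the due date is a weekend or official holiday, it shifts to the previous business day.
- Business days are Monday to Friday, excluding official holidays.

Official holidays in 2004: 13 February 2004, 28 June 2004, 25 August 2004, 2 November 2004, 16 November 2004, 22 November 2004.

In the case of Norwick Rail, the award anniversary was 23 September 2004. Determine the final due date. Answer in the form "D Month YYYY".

Moving 1 month forward from 23 September 2004 on the corresponding day gives 23 October 2004.
23 October 2004 falls on a Saturday. Rolling to the preceding business day gives 22 October 2004, a Friday.
Deadline: 22 October 2004.

22 October 2004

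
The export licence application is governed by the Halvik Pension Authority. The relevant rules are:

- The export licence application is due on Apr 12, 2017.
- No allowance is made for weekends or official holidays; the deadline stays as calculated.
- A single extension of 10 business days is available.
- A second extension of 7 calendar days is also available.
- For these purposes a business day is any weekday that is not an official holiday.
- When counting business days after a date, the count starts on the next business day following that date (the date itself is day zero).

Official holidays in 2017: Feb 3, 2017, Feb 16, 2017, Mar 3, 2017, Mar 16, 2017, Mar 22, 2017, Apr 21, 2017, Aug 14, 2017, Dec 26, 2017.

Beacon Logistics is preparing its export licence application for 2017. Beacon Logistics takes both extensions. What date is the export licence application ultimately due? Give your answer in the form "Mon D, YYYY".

The stated deadline is Apr 12, 2017.
Apr 12, 2017 is a Wednesday; no weekend or holiday adjustment applies.
Counting 10 further business days from Apr 12, 2017 reaches Apr 27, 2017.
No adjustment is made for weekends or holidays, so Apr 27, 2017 stands.
The 7-calendar-day extension moves the deadline from Apr 27, 2017 to May 4, 2017.
May 4, 2017 is a Thursday; no weekend or holiday adjustment applies.
So the filing is due May 4, 2017.

May 4, 2017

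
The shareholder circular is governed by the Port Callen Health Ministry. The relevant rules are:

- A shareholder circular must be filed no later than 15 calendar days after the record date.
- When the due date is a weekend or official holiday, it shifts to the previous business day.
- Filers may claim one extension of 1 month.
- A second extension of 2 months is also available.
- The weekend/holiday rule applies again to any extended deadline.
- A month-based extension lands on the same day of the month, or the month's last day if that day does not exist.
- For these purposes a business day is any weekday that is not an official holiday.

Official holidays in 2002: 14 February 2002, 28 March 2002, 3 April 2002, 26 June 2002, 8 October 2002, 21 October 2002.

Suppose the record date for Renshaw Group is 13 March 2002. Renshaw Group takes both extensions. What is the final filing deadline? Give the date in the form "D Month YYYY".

15 calendar days after 13 March 2002 is 28 March 2002.
28 March 2002 is a listed holiday; the preceding business day is 27 March 2002 (Wednesday).
Applying the 1 month extension: 1 month after 27 March 2002 is 27 April 2002.
27 April 2002 is a Saturday; the preceding business day is 26 April 2002 (Friday).
The 2 months extension carries 26 April 2002 to 26 June 2002.
26 June 2002 is a listed holiday; the preceding business day is 25 June 2002 (Tuesday).
Deadline: 25 June 2002.

25 June 2002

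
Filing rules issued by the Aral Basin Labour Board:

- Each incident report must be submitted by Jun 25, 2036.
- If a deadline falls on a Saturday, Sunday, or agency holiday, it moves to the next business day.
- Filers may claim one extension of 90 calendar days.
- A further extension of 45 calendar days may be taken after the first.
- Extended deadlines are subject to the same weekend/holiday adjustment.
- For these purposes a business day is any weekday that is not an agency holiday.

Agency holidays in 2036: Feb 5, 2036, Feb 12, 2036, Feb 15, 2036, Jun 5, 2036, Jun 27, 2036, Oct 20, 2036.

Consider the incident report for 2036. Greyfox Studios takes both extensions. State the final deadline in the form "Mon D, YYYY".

Start from the fixed due date, Jun 25, 2036.
Since Jun 25, 2036 is a Wednesday and not a holiday, the date is unchanged.
The 90-calendar-day extension moves the deadline from Jun 25, 2036 to Sep 23, 2036.
Sep 23, 2036 falls on a Tuesday, which is a business day, so no adjustment is needed.
Add the 45 calendar-day extension to Sep 23, 2036: Nov 7, 2036.
Since Nov 7, 2036 is a Friday and not a holiday, the date is unchanged.
Deadline: Nov 7, 2036.

Nov 7, 2036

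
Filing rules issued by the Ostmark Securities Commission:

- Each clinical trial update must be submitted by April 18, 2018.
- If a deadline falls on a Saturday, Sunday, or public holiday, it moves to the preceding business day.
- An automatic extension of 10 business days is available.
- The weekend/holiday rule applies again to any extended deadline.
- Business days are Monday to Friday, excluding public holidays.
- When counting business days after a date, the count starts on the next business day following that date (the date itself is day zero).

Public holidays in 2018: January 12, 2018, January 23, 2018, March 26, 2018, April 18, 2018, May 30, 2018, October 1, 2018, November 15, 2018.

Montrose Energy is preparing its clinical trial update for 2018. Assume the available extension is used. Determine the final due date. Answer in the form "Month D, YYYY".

May 2, 2018

The stated deadline is April 18, 2018.
April 18, 2018 is a listed holiday, so it moves to the preceding business day, April 17, 2018 (Tuesday).
The 10-business-day extension runs from April 17, 2018 to May 2, 2018.
May 2, 2018 is a Wednesday and not a listed holiday, so it stands.
So the filing is due May 2, 2018.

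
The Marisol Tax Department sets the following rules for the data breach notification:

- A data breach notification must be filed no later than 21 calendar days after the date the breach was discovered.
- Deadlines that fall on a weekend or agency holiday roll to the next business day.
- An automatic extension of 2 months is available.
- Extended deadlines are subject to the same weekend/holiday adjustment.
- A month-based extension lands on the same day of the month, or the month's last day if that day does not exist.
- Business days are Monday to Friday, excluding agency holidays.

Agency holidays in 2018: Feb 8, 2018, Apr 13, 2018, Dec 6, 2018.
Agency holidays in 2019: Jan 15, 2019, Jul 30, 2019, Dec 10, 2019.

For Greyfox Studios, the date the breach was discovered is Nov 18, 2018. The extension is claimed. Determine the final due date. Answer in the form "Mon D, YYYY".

From Nov 18, 2018, 21 calendar days later is Dec 9, 2018.
Dec 9, 2018 falls on a Sunday. Rolling to the next business day gives Dec 10, 2018, a Monday.
Add 2 months to Dec 10, 2018: Feb 10, 2019.
Feb 10, 2019 is a Sunday; the next business day is Feb 11, 2019 (Monday).
So the filing is due Feb 11, 2019.

Feb 11, 2019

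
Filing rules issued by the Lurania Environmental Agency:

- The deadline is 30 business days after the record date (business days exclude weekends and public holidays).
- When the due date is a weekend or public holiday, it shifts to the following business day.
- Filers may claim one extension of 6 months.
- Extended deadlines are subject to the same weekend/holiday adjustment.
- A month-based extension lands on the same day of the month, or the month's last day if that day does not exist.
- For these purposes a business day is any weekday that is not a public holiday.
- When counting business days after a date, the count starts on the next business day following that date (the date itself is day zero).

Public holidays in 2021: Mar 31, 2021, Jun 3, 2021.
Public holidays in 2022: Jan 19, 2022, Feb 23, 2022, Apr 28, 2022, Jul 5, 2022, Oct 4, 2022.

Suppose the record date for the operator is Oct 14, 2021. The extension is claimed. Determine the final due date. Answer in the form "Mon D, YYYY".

May 25, 2022

Starting the day after Oct 14, 2021 and counting 30 business days lands on Nov 25, 2021.
Nov 25, 2021 falls on a Thursday, which is a business day, so no adjustment is needed.
Applying the 6 months extension: 6 months after Nov 25, 2021 is May 25, 2022.
May 25, 2022 falls on a Wednesday, which is a business day, so no adjustment is needed.
So the filing is due May 25, 2022.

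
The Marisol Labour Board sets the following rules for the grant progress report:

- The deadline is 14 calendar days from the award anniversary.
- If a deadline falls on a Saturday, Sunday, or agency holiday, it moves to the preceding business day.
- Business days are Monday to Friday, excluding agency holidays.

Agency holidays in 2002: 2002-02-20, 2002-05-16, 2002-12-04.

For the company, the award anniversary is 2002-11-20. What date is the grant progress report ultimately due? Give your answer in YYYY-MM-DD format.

From 2002-11-20, 14 calendar days later is 2002-12-04.
2002-12-04 is a listed holiday; the preceding business day is 2002-12-03 (Tuesday).
Final deadline: 2002-12-03.

2002-12-03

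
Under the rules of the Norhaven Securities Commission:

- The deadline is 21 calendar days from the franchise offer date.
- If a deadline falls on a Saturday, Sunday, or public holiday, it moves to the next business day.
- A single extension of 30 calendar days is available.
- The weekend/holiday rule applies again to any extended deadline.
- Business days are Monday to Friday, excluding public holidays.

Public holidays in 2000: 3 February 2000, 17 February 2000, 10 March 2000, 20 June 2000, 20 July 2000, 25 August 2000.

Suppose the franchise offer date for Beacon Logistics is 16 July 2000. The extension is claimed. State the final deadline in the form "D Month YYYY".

From 16 July 2000, 21 calendar days later is 6 August 2000.
6 August 2000 falls on a Sunday. Rolling to the next business day gives 7 August 2000, a Monday.
The 30-calendar-day extension moves the deadline from 7 August 2000 to 6 September 2000.
6 September 2000 (Wednesday) is already a business day.
The final due date is 6 September 2000.

6 September 2000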